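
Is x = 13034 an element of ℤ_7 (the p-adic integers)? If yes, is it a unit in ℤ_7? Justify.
x ∈ ℤ_7 but not a unit; v_7(x) = 3 > 0

ℤ_7 = {x ∈ ℚ_7 : v_7(x) ≥ 0} and ℤ_7^× = {x ∈ ℤ_7 : v_7(x) = 0}. Here v_7(13034) = v_7(num) − v_7(den) = 3; compare against these criteria.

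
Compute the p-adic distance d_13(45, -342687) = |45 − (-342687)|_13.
d_13(45, -342687) = 1/28561

Step 1 — x − y = 45 − (-342687) = 342732. Step 2 — v_13(342732) = 4 (factor: 342732 = (13^4 · 12); the sign does not affect v_p). Step 3 — |x − y|_13 = 13^{-4} = 1/28561.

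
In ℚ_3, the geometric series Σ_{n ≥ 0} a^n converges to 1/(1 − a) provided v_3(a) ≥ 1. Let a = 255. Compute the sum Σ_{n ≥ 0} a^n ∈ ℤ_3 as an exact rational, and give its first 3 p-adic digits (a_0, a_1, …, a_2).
Σ a^n = 1/(1 − a) = -1/254;  first 3 digits = (1, 1, 2)

v_3(a) = 1 ≥ 1, so the series converges in ℤ_3 to 1/(1 − a) = 1/(1 − 255) = -1/254. Expand this rational in ℤ_3: compute digits iteratively via d_i = x_i mod 3, x_{i+1} = (x_i − d_i)/3. The first 3 digits are (1, 1, 2).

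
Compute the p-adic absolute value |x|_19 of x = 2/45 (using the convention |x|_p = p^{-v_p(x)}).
|2/45|_19 = 1

Step 1 — compute v_19(x) by factoring powers of 19 out of the numerator and denominator: v_19(2/45) = 0. Step 2 — apply |x|_p = p^{-v_p(x)} = 19^{0} = 1.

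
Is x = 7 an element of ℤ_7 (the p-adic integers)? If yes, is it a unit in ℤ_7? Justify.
x ∈ ℤ_7 but not a unit; v_7(x) = 1 > 0

ℤ_7 = {x ∈ ℚ_7 : v_7(x) ≥ 0} and ℤ_7^× = {x ∈ ℤ_7 : v_7(x) = 0}. Here v_7(7) = v_7(num) − v_7(den) = 1; compare against these criteria.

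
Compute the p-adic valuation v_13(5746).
v_13(5746) = 2

v_13(n) is the largest exponent k such that 13^k divides n. Factor out: 5746 = 13^2 · 34. (Sign doesn't affect v_p.) So v_13(5746) = 2.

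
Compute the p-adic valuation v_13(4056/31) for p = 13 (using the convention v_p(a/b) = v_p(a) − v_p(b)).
v_13(4056/31) = 2

Factor powers of 13 from the numerator and denominator of the reduced fraction: 4056 = 13^2 · 24 and 31 = 13^0 · 31. Apply v_p(a/b) = v_p(a) − v_p(b): v_13(4056/31) = 2 − 0 = 2.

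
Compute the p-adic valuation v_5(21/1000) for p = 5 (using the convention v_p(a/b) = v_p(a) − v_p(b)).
v_5(21/1000) = -3

Factor powers of 5 from the numerator and denominator of the reduced fraction: 21 = 5^0 · 21 and 1000 = 5^3 · 8. Apply v_p(a/b) = v_p(a) − v_p(b): v_5(21/1000) = 0 − 3 = -3.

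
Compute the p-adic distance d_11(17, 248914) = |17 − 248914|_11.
d_11(17, 248914) = 1/14641

Step 1 — x − y = 17 − 248914 = -248897. Step 2 — v_11(-248897) = 4 (factor: -248897 = −(11^4 · 17); the sign does not affect v_p). Step 3 — |x − y|_11 = 11^{-4} = 1/14641.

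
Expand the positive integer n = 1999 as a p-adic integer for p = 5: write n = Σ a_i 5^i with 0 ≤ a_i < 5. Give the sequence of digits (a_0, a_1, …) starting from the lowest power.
(a_0, a_1, …) = (4, 4, 4, 0, 3)

Repeated division by 5 gives the digits low-to-high: 1999 = 4 + 4·5^1 + 4·5^2 + 3·5^4. Digit sequence: (4, 4, 4, 0, 3).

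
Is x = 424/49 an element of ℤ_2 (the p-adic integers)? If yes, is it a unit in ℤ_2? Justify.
x ∈ ℤ_2 but not a unit; v_2(x) = 3 > 0

ℤ_2 = {x ∈ ℚ_2 : v_2(x) ≥ 0} and ℤ_2^× = {x ∈ ℤ_2 : v_2(x) = 0}. Here v_2(424/49) = v_2(num) − v_2(den) = 3; compare against these criteria.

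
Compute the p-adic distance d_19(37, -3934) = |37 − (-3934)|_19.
d_19(37, -3934) = 1/361

Step 1 — x − y = 37 − (-3934) = 3971. Step 2 — v_19(3971) = 2 (factor: 3971 = (19^2 · 11); the sign does not affect v_p). Step 3 — |x − y|_19 = 19^{-2} = 1/361.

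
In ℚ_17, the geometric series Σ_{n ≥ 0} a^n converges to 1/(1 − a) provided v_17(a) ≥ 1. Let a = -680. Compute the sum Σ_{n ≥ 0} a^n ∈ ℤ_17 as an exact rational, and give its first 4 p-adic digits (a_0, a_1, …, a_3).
Σ a^n = 1/(1 − a) = 1/681;  first 4 digits = (1, 11, 16, 13)

v_17(a) = 1 ≥ 1, so the series converges in ℤ_17 to 1/(1 − a) = 1/(1 − (-680)) = 1/681. Expand this rational in ℤ_17: compute digits iteratively via d_i = x_i mod 17, x_{i+1} = (x_i − d_i)/17. The first 4 digits are (1, 11, 16, 13).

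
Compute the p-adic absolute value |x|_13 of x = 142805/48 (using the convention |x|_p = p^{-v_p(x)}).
|142805/48|_13 = 1/28561

Step 1 — compute v_13(x) by factoring powers of 13 out of the numerator and denominator: v_13(142805/48) = 4. Step 2 — apply |x|_p = p^{-v_p(x)} = 13^{-4} = 1/28561.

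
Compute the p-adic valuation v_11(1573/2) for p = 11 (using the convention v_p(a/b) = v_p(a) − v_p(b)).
v_11(1573/2) = 2

Factor powers of 11 from the numerator and denominator of the reduced fraction: 1573 = 11^2 · 13 and 2 = 11^0 · 2. Apply v_p(a/b) = v_p(a) − v_p(b): v_11(1573/2) = 2 − 0 = 2.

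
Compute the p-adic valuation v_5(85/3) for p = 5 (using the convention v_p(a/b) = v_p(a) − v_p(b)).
v_5(85/3) = 1

Factor powers of 5 from the numerator and denominator of the reduced fraction: 85 = 5^1 · 17 and 3 = 5^0 · 3. Apply v_p(a/b) = v_p(a) − v_p(b): v_5(85/3) = 1 − 0 = 1.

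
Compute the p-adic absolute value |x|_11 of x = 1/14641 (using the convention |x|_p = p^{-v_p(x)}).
|1/14641|_11 = 14641

Step 1 — compute v_11(x) by factoring powers of 11 out of the numerator and denominator: v_11(1/14641) = -4. Step 2 — apply |x|_p = p^{-v_p(x)} = 11^{4} = 14641.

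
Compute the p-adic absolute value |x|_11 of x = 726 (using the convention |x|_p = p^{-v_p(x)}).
|726|_11 = 1/121

Step 1 — compute v_11(x) by factoring powers of 11 out of the numerator and denominator: v_11(726) = 2. Step 2 — apply |x|_p = p^{-v_p(x)} = 11^{-2} = 1/121.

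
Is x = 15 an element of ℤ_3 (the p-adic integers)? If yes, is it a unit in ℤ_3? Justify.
x ∈ ℤ_3 but not a unit; v_3(x) = 1 > 0

ℤ_3 = {x ∈ ℚ_3 : v_3(x) ≥ 0} and ℤ_3^× = {x ∈ ℤ_3 : v_3(x) = 0}. Here v_3(15) = v_3(num) − v_3(den) = 1; compare against these criteria.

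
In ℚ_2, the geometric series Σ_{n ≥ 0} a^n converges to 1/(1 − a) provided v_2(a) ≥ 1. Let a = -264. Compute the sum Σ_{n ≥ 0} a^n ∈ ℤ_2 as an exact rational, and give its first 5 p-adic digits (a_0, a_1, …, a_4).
Σ a^n = 1/(1 − a) = 1/265;  first 5 digits = (1, 0, 0, 1, 1)

v_2(a) = 3 ≥ 1, so the series converges in ℤ_2 to 1/(1 − a) = 1/(1 − (-264)) = 1/265. Expand this rational in ℤ_2: compute digits iteratively via d_i = x_i mod 2, x_{i+1} = (x_i − d_i)/2. The first 5 digits are (1, 0, 0, 1, 1).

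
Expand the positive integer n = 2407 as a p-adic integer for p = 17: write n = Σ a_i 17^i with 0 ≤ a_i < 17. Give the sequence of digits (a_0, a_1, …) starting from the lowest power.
(a_0, a_1, …) = (10, 5, 8)

Repeated division by 17 gives the digits low-to-high: 2407 = 10 + 5·17^1 + 8·17^2. Digit sequence: (10, 5, 8).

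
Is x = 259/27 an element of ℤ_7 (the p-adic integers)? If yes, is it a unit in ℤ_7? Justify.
x ∈ ℤ_7 but not a unit; v_7(x) = 1 > 0

ℤ_7 = {x ∈ ℚ_7 : v_7(x) ≥ 0} and ℤ_7^× = {x ∈ ℤ_7 : v_7(x) = 0}. Here v_7(259/27) = v_7(num) − v_7(den) = 1; compare against these criteria.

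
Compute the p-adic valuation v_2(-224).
v_2(-224) = 5

v_2(n) is the largest exponent k such that 2^k divides n. Factor out: -224 = -2^5 · 7. (Sign doesn't affect v_p.) So v_2(-224) = 5.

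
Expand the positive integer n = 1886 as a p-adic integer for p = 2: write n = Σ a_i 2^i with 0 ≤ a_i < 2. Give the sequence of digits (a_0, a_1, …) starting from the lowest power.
(a_0, a_1, …) = (0, 1, 1, 1, 1, 0, 1, 0, 1, 1, 1)

Repeated division by 2 gives the digits low-to-high: 1886 = 1·2^1 + 1·2^2 + 1·2^3 + 1·2^4 + 1·2^6 + 1·2^8 + 1·2^9 + 1·2^10. Digit sequence: (0, 1, 1, 1, 1, 0, 1, 0, 1, 1, 1).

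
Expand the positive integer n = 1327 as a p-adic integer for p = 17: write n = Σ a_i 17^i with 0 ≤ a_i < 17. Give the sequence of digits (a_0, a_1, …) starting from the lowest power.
(a_0, a_1, …) = (1, 10, 4)

Repeated division by 17 gives the digits low-to-high: 1327 = 1 + 10·17^1 + 4·17^2. Digit sequence: (1, 10, 4).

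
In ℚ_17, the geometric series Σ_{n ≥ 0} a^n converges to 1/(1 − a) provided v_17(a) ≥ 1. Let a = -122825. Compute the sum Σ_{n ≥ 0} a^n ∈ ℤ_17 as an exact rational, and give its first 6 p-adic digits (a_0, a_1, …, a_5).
Σ a^n = 1/(1 − a) = 1/122826;  first 6 digits = (1, 0, 0, 9, 15, 16)

v_17(a) = 3 ≥ 1, so the series converges in ℤ_17 to 1/(1 − a) = 1/(1 − (-122825)) = 1/122826. Expand this rational in ℤ_17: compute digits iteratively via d_i = x_i mod 17, x_{i+1} = (x_i − d_i)/17. The first 6 digits are (1, 0, 0, 9, 15, 16).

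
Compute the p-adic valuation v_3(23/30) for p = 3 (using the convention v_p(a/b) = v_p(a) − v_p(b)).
v_3(23/30) = -1

Factor powers of 3 from the numerator and denominator of the reduced fraction: 23 = 3^0 · 23 and 30 = 3^1 · 10. Apply v_p(a/b) = v_p(a) − v_p(b): v_3(23/30) = 0 − 1 = -1.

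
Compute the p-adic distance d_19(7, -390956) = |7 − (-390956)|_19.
d_19(7, -390956) = 1/130321

Step 1 — x − y = 7 − (-390956) = 390963. Step 2 — v_19(390963) = 4 (factor: 390963 = (19^4 · 3); the sign does not affect v_p). Step 3 — |x − y|_19 = 19^{-4} = 1/130321.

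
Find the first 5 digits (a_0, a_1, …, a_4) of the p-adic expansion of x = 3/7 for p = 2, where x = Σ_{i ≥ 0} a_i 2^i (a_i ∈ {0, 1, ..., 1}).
(a_0, …, a_4) = (1, 0, 1, 0, 0)

v_2(3/7) = 0 (numerator and denominator both coprime to 2), so x ∈ ℤ_2^×. Compute digits iteratively via a_i = x_i mod 2, x_{i+1} = (x_i − a_i)/2, with x_0 = x:
  x_0 = 3/7;  a_0 = 1;  x_1 = (x_0 − 1)/2 = -2/7
  x_1 = -2/7;  a_1 = 0;  x_2 = (x_1 − 0)/2 = -1/7
  x_2 = -1/7;  a_2 = 1;  x_3 = (x_2 − 1)/2 = -4/7
  x_3 = -4/7;  a_3 = 0;  x_4 = (x_3 − 0)/2 = -2/7
  x_4 = -2/7;  a_4 = 0;  x_5 = (x_4 − 0)/2 = -1/7
Digits: (1, 0, 1, 0, 0).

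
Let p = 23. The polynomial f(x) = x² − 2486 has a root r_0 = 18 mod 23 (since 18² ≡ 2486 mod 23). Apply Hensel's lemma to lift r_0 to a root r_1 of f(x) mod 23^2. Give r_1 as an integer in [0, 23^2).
r_1 = 225 (mod 529)

Hensel's recurrence: r_{i+1} = r_i − f(r_i)·(f′(r_i))^{-1} mod 23^{i+2}, with f′(x) = 2x. Iterate:
  r_0 = 18 (mod 23)
  r_1 = 225 (mod 529)
Final: r_1 = 225, and one checks f(r_1) ≡ 0 mod 23^2.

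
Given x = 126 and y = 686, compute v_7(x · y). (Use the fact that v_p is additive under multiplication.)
v_7(86436) = 4

v_p(x) = 1 (factor: 126 = 7^1 · 18); v_p(y) = 3 (factor: 686 = 7^3 · 2). Additivity: v_p(xy) = v_p(x) + v_p(y) = 1 + 3 = 4. (Direct check: xy = 86436 = 7^4 · (36).)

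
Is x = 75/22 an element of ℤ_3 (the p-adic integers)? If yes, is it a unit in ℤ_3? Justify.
x ∈ ℤ_3 but not a unit; v_3(x) = 1 > 0

ℤ_3 = {x ∈ ℚ_3 : v_3(x) ≥ 0} and ℤ_3^× = {x ∈ ℤ_3 : v_3(x) = 0}. Here v_3(75/22) = v_3(num) − v_3(den) = 1; compare against these criteria.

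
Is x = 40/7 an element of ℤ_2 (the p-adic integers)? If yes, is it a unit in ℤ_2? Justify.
x ∈ ℤ_2 but not a unit; v_2(x) = 3 > 0

ℤ_2 = {x ∈ ℚ_2 : v_2(x) ≥ 0} and ℤ_2^× = {x ∈ ℤ_2 : v_2(x) = 0}. Here v_2(40/7) = v_2(num) − v_2(den) = 3; compare against these criteria.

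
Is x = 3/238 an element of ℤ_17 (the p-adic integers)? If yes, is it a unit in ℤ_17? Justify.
x ∉ ℤ_17 (v_17(x) = -1 < 0)

ℤ_17 = {x ∈ ℚ_17 : v_17(x) ≥ 0} and ℤ_17^× = {x ∈ ℤ_17 : v_17(x) = 0}. Here v_17(3/238) = v_17(num) − v_17(den) = -1; compare against these criteria.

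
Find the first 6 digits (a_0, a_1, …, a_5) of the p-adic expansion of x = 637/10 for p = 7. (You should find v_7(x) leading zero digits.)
(a_0, …, a_5) = (0, 0, 2, 2, 6, 4)

v_7(637/10) = 2, so a_0 = ... = a_1 = 0. Factor out: x = 7^2 · u with u = 13/10 a unit in ℤ_7. Expand u iteratively via a_{v+i} = u_i mod 7, u_{i+1} = (u_i − a_{v+i})/7:
  u_0 = 13/10;  a_2 = 2;  u_1 = (u_0 − 2)/7 = -1/10
  u_1 = -1/10;  a_3 = 2;  u_2 = (u_1 − 2)/7 = -3/10
  u_2 = -3/10;  a_4 = 6;  u_3 = (u_2 − 6)/7 = -9/10
  u_3 = -9/10;  a_5 = 4;  u_4 = (u_3 − 4)/7 = -7/10
Digits: (0, 0, 2, 2, 6, 4).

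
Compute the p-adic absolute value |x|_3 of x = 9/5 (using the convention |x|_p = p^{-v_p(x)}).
|9/5|_3 = 1/9

Step 1 — compute v_3(x) by factoring powers of 3 out of the numerator and denominator: v_3(9/5) = 2. Step 2 — apply |x|_p = p^{-v_p(x)} = 3^{-2} = 1/9.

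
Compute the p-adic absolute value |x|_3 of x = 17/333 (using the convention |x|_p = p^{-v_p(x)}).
|17/333|_3 = 9

Step 1 — compute v_3(x) by factoring powers of 3 out of the numerator and denominator: v_3(17/333) = -2. Step 2 — apply |x|_p = p^{-v_p(x)} = 3^{2} = 9.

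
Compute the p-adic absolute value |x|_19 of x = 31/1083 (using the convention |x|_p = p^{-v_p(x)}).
|31/1083|_19 = 361

Step 1 — compute v_19(x) by factoring powers of 19 out of the numerator and denominator: v_19(31/1083) = -2. Step 2 — apply |x|_p = p^{-v_p(x)} = 19^{2} = 361.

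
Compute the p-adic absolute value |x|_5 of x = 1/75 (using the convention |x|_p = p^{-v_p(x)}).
|1/75|_5 = 25

Step 1 — compute v_5(x) by factoring powers of 5 out of the numerator and denominator: v_5(1/75) = -2. Step 2 — apply |x|_p = p^{-v_p(x)} = 5^{2} = 25.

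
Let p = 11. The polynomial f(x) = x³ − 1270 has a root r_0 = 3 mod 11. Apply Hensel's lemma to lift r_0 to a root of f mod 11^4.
r_3 = 13731 (mod 14641)

Hensel: r_{i+1} = r_i − f(r_i)/f′(r_i) mod 11^{i+2}, where f′(x) = 3x². Iterate:
  r_0 = 3 (mod 11)
  r_1 = 58 (mod 121)
  r_2 = 421 (mod 1331)
  r_3 = 13731 (mod 14641)
Final: r = 13731 with f(r) ≡ 0 mod 11^4.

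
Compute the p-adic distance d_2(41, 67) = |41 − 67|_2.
d_2(41, 67) = 1/2

Step 1 — x − y = 41 − 67 = -26. Step 2 — v_2(-26) = 1 (factor: -26 = −(2^1 · 13); the sign does not affect v_p). Step 3 — |x − y|_2 = 2^{-1} = 1/2.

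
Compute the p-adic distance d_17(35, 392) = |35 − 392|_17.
d_17(35, 392) = 1/17

Step 1 — x − y = 35 − 392 = -357. Step 2 — v_17(-357) = 1 (factor: -357 = −(17^1 · 21); the sign does not affect v_p). Step 3 — |x − y|_17 = 17^{-1} = 1/17.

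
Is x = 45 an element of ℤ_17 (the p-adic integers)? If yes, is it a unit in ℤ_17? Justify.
x ∈ ℤ_17^× (unit); v_17(x) = 0

ℤ_17 = {x ∈ ℚ_17 : v_17(x) ≥ 0} and ℤ_17^× = {x ∈ ℤ_17 : v_17(x) = 0}. Here v_17(45) = v_17(num) − v_17(den) = 0; compare against these criteria.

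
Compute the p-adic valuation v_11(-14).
v_11(-14) = 0

v_11(n) is the largest exponent k such that 11^k divides n. Factor out: -14 = -11^0 · 14. (Sign doesn't affect v_p.) So v_11(-14) = 0.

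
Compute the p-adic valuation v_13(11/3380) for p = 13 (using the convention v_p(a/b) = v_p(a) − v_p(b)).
v_13(11/3380) = -2

Factor powers of 13 from the numerator and denominator of the reduced fraction: 11 = 13^0 · 11 and 3380 = 13^2 · 20. Apply v_p(a/b) = v_p(a) − v_p(b): v_13(11/3380) = 0 − 2 = -2.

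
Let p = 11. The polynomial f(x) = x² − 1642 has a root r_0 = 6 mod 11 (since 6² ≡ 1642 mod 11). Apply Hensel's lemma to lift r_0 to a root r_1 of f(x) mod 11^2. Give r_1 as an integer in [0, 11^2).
r_1 = 39 (mod 121)

Hensel's recurrence: r_{i+1} = r_i − f(r_i)·(f′(r_i))^{-1} mod 11^{i+2}, with f′(x) = 2x. Iterate:
  r_0 = 6 (mod 11)
  r_1 = 39 (mod 121)
Final: r_1 = 39, and one checks f(r_1) ≡ 0 mod 11^2.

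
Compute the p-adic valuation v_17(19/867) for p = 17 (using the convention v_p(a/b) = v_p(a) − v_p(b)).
v_17(19/867) = -2

Factor powers of 17 from the numerator and denominator of the reduced fraction: 19 = 17^0 · 19 and 867 = 17^2 · 3. Apply v_p(a/b) = v_p(a) − v_p(b): v_17(19/867) = 0 − 2 = -2.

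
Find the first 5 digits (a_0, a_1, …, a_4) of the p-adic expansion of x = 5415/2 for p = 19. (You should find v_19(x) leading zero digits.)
(a_0, …, a_4) = (0, 0, 17, 9, 9)

v_19(5415/2) = 2, so a_0 = ... = a_1 = 0. Factor out: x = 19^2 · u with u = 15/2 a unit in ℤ_19. Expand u iteratively via a_{v+i} = u_i mod 19, u_{i+1} = (u_i − a_{v+i})/19:
  u_0 = 15/2;  a_2 = 17;  u_1 = (u_0 − 17)/19 = -1/2
  u_1 = -1/2;  a_3 = 9;  u_2 = (u_1 − 9)/19 = -1/2
  u_2 = -1/2;  a_4 = 9;  u_3 = (u_2 − 9)/19 = -1/2
Digits: (0, 0, 17, 9, 9).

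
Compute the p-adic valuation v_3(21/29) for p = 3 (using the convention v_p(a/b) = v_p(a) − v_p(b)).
v_3(21/29) = 1

Factor powers of 3 from the numerator and denominator of the reduced fraction: 21 = 3^1 · 7 and 29 = 3^0 · 29. Apply v_p(a/b) = v_p(a) − v_p(b): v_3(21/29) = 1 − 0 = 1.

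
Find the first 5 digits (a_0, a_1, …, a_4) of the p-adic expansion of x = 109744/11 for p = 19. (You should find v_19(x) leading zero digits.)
(a_0, …, a_4) = (0, 0, 0, 17, 13)

v_19(109744/11) = 3, so a_0 = ... = a_2 = 0. Factor out: x = 19^3 · u with u = 16/11 a unit in ℤ_19. Expand u iteratively via a_{v+i} = u_i mod 19, u_{i+1} = (u_i − a_{v+i})/19:
  u_0 = 16/11;  a_3 = 17;  u_1 = (u_0 − 17)/19 = -9/11
  u_1 = -9/11;  a_4 = 13;  u_2 = (u_1 − 13)/19 = -8/11
Digits: (0, 0, 0, 17, 13).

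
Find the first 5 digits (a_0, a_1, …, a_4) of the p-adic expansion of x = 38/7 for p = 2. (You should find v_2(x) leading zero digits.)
(a_0, …, a_4) = (0, 1, 0, 1, 0)

v_2(38/7) = 1, so a_0 = ... = a_0 = 0. Factor out: x = 2^1 · u with u = 19/7 a unit in ℤ_2. Expand u iteratively via a_{v+i} = u_i mod 2, u_{i+1} = (u_i − a_{v+i})/2:
  u_0 = 19/7;  a_1 = 1;  u_1 = (u_0 − 1)/2 = 6/7
  u_1 = 6/7;  a_2 = 0;  u_2 = (u_1 − 0)/2 = 3/7
  u_2 = 3/7;  a_3 = 1;  u_3 = (u_2 − 1)/2 = -2/7
  u_3 = -2/7;  a_4 = 0;  u_4 = (u_3 − 0)/2 = -1/7
Digits: (0, 1, 0, 1, 0).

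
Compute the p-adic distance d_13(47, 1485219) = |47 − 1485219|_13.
d_13(47, 1485219) = 1/371293

Step 1 — x − y = 47 − 1485219 = -1485172. Step 2 — v_13(-1485172) = 5 (factor: -1485172 = −(13^5 · 4); the sign does not affect v_p). Step 3 — |x − y|_13 = 13^{-5} = 1/371293.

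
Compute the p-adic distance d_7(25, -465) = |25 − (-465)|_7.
d_7(25, -465) = 1/49

Step 1 — x − y = 25 − (-465) = 490. Step 2 — v_7(490) = 2 (factor: 490 = (7^2 · 10); the sign does not affect v_p). Step 3 — |x − y|_7 = 7^{-2} = 1/49.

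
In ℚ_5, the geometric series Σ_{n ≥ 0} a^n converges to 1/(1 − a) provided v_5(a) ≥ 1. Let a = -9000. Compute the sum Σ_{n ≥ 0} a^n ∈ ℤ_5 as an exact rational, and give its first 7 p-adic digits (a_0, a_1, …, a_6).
Σ a^n = 1/(1 − a) = 1/9001;  first 7 digits = (1, 0, 0, 3, 0, 2, 3)

v_5(a) = 3 ≥ 1, so the series converges in ℤ_5 to 1/(1 − a) = 1/(1 − (-9000)) = 1/9001. Expand this rational in ℤ_5: compute digits iteratively via d_i = x_i mod 5, x_{i+1} = (x_i − d_i)/5. The first 7 digits are (1, 0, 0, 3, 0, 2, 3).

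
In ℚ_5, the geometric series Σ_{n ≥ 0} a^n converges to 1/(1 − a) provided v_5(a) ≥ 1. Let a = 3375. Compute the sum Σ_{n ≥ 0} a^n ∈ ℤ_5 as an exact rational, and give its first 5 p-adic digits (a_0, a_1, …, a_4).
Σ a^n = 1/(1 − a) = -1/3374;  first 5 digits = (1, 0, 0, 2, 0)

v_5(a) = 3 ≥ 1, so the series converges in ℤ_5 to 1/(1 − a) = 1/(1 − 3375) = -1/3374. Expand this rational in ℤ_5: compute digits iteratively via d_i = x_i mod 5, x_{i+1} = (x_i − d_i)/5. The first 5 digits are (1, 0, 0, 2, 0).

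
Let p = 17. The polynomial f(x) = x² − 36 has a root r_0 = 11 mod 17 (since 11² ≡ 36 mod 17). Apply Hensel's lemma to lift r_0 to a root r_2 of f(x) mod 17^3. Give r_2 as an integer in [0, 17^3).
r_2 = 4907 (mod 4913)

Hensel's recurrence: r_{i+1} = r_i − f(r_i)·(f′(r_i))^{-1} mod 17^{i+2}, with f′(x) = 2x. Iterate:
  r_0 = 11 (mod 17)
  r_1 = 283 (mod 289)
  r_2 = 4907 (mod 4913)
Final: r_2 = 4907, and one checks f(r_2) ≡ 0 mod 17^3.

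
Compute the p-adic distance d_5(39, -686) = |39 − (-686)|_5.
d_5(39, -686) = 1/25

Step 1 — x − y = 39 − (-686) = 725. Step 2 — v_5(725) = 2 (factor: 725 = (5^2 · 29); the sign does not affect v_p). Step 3 — |x − y|_5 = 5^{-2} = 1/25.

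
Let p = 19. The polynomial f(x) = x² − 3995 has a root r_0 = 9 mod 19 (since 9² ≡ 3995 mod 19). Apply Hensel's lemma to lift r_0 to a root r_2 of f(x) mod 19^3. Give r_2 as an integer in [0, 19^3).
r_2 = 427 (mod 6859)

Hensel's recurrence: r_{i+1} = r_i − f(r_i)·(f′(r_i))^{-1} mod 19^{i+2}, with f′(x) = 2x. Iterate:
  r_0 = 9 (mod 19)
  r_1 = 66 (mod 361)
  r_2 = 427 (mod 6859)
Final: r_2 = 427, and one checks f(r_2) ≡ 0 mod 19^3.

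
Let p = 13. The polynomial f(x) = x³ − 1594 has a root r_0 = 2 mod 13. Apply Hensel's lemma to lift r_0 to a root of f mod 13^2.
r_1 = 106 (mod 169)

Hensel: r_{i+1} = r_i − f(r_i)/f′(r_i) mod 13^{i+2}, where f′(x) = 3x². Iterate:
  r_0 = 2 (mod 13)
  r_1 = 106 (mod 169)
Final: r = 106 with f(r) ≡ 0 mod 13^2.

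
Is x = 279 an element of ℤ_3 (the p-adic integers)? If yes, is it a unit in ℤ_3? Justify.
x ∈ ℤ_3 but not a unit; v_3(x) = 2 > 0

ℤ_3 = {x ∈ ℚ_3 : v_3(x) ≥ 0} and ℤ_3^× = {x ∈ ℤ_3 : v_3(x) = 0}. Here v_3(279) = v_3(num) − v_3(den) = 2; compare against these criteria.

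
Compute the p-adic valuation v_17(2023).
v_17(2023) = 2

v_17(n) is the largest exponent k such that 17^k divides n. Factor out: 2023 = 17^2 · 7. (Sign doesn't affect v_p.) So v_17(2023) = 2.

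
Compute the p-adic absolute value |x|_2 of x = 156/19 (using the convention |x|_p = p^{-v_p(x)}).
|156/19|_2 = 1/4

Step 1 — compute v_2(x) by factoring powers of 2 out of the numerator and denominator: v_2(156/19) = 2. Step 2 — apply |x|_p = p^{-v_p(x)} = 2^{-2} = 1/4.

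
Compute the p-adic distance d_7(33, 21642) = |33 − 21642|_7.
d_7(33, 21642) = 1/2401

Step 1 — x − y = 33 − 21642 = -21609. Step 2 — v_7(-21609) = 4 (factor: -21609 = −(7^4 · 9); the sign does not affect v_p). Step 3 — |x − y|_7 = 7^{-4} = 1/2401.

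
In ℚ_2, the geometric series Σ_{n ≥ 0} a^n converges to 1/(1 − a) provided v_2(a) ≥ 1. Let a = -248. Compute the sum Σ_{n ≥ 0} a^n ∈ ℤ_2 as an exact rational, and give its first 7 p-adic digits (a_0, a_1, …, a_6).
Σ a^n = 1/(1 − a) = 1/249;  first 7 digits = (1, 0, 0, 1, 0, 0, 1)

v_2(a) = 3 ≥ 1, so the series converges in ℤ_2 to 1/(1 − a) = 1/(1 − (-248)) = 1/249. Expand this rational in ℤ_2: compute digits iteratively via d_i = x_i mod 2, x_{i+1} = (x_i − d_i)/2. The first 7 digits are (1, 0, 0, 1, 0, 0, 1).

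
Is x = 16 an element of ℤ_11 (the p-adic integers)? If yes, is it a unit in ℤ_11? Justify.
x ∈ ℤ_11^× (unit); v_11(x) = 0

ℤ_11 = {x ∈ ℚ_11 : v_11(x) ≥ 0} and ℤ_11^× = {x ∈ ℤ_11 : v_11(x) = 0}. Here v_11(16) = v_11(num) − v_11(den) = 0; compare against these criteria.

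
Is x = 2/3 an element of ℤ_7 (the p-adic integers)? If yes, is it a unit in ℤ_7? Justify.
x ∈ ℤ_7^× (unit); v_7(x) = 0

ℤ_7 = {x ∈ ℚ_7 : v_7(x) ≥ 0} and ℤ_7^× = {x ∈ ℤ_7 : v_7(x) = 0}. Here v_7(2/3) = v_7(num) − v_7(den) = 0; compare against these criteria.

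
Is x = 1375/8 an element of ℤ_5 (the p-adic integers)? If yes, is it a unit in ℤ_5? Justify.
x ∈ ℤ_5 but not a unit; v_5(x) = 3 > 0

ℤ_5 = {x ∈ ℚ_5 : v_5(x) ≥ 0} and ℤ_5^× = {x ∈ ℤ_5 : v_5(x) = 0}. Here v_5(1375/8) = v_5(num) − v_5(den) = 3; compare against these criteria.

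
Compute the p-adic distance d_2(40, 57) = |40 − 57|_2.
d_2(40, 57) = 1

Step 1 — x − y = 40 − 57 = -17. Step 2 — v_2(-17) = 0 (factor: -17 = −(2^0 · 17); the sign does not affect v_p). Step 3 — |x − y|_2 = 2^{0} = 1.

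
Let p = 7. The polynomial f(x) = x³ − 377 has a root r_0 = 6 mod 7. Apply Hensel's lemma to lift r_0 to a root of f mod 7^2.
r_1 = 27 (mod 49)

Hensel: r_{i+1} = r_i − f(r_i)/f′(r_i) mod 7^{i+2}, where f′(x) = 3x². Iterate:
  r_0 = 6 (mod 7)
  r_1 = 27 (mod 49)
Final: r = 27 with f(r) ≡ 0 mod 7^2.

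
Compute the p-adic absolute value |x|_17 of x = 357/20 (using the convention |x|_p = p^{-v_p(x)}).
|357/20|_17 = 1/17

Step 1 — compute v_17(x) by factoring powers of 17 out of the numerator and denominator: v_17(357/20) = 1. Step 2 — apply |x|_p = p^{-v_p(x)} = 17^{-1} = 1/17.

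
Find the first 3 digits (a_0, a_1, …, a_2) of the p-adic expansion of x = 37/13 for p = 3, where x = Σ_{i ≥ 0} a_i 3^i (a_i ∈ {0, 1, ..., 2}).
(a_0, …, a_2) = (1, 2, 0)

v_3(37/13) = 0 (numerator and denominator both coprime to 3), so x ∈ ℤ_3^×. Compute digits iteratively via a_i = x_i mod 3, x_{i+1} = (x_i − a_i)/3, with x_0 = x:
  x_0 = 37/13;  a_0 = 1;  x_1 = (x_0 − 1)/3 = 8/13
  x_1 = 8/13;  a_1 = 2;  x_2 = (x_1 − 2)/3 = -6/13
  x_2 = -6/13;  a_2 = 0;  x_3 = (x_2 − 0)/3 = -2/13
Digits: (1, 2, 0).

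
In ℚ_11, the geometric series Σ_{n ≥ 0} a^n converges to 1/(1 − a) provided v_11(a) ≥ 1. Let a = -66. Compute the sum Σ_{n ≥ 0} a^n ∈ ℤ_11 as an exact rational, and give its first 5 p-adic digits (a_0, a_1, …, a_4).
Σ a^n = 1/(1 − a) = 1/67;  first 5 digits = (1, 5, 2, 7, 0)

v_11(a) = 1 ≥ 1, so the series converges in ℤ_11 to 1/(1 − a) = 1/(1 − (-66)) = 1/67. Expand this rational in ℤ_11: compute digits iteratively via d_i = x_i mod 11, x_{i+1} = (x_i − d_i)/11. The first 5 digits are (1, 5, 2, 7, 0).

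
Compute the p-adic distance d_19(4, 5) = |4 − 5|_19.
d_19(4, 5) = 1

Step 1 — x − y = 4 − 5 = -1. Step 2 — v_19(-1) = 0 (factor: -1 = −(19^0 · 1); the sign does not affect v_p). Step 3 — |x − y|_19 = 19^{0} = 1.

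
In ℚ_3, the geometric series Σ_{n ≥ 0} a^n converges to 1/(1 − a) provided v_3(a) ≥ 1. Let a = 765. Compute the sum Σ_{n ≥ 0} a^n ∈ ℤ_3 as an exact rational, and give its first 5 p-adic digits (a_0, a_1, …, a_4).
Σ a^n = 1/(1 − a) = -1/764;  first 5 digits = (1, 0, 1, 1, 1)

v_3(a) = 2 ≥ 1, so the series converges in ℤ_3 to 1/(1 − a) = 1/(1 − 765) = -1/764. Expand this rational in ℤ_3: compute digits iteratively via d_i = x_i mod 3, x_{i+1} = (x_i − d_i)/3. The first 5 digits are (1, 0, 1, 1, 1).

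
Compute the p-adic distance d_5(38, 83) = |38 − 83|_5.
d_5(38, 83) = 1/5

Step 1 — x − y = 38 − 83 = -45. Step 2 — v_5(-45) = 1 (factor: -45 = −(5^1 · 9); the sign does not affect v_p). Step 3 — |x − y|_5 = 5^{-1} = 1/5.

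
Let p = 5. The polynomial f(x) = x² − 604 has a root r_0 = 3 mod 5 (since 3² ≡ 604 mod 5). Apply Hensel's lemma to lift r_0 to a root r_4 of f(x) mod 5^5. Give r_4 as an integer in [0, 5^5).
r_4 = 2348 (mod 3125)

Hensel's recurrence: r_{i+1} = r_i − f(r_i)·(f′(r_i))^{-1} mod 5^{i+2}, with f′(x) = 2x. Iterate:
  r_0 = 3 (mod 5)
  r_1 = 23 (mod 25)
  r_2 = 98 (mod 125)
  r_3 = 473 (mod 625)
  r_4 = 2348 (mod 3125)
Final: r_4 = 2348, and one checks f(r_4) ≡ 0 mod 5^5.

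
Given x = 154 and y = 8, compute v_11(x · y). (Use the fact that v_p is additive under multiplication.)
v_11(1232) = 1

v_p(x) = 1 (factor: 154 = 11^1 · 14); v_p(y) = 0 (factor: 8 = 11^0 · 8). Additivity: v_p(xy) = v_p(x) + v_p(y) = 1 + 0 = 1. (Direct check: xy = 1232 = 11^1 · (112).)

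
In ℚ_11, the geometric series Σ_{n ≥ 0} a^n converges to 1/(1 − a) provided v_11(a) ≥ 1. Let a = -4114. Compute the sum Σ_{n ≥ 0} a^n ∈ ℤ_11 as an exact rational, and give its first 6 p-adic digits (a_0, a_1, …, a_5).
Σ a^n = 1/(1 − a) = 1/4115;  first 6 digits = (1, 0, 10, 7, 0, 6)

v_11(a) = 2 ≥ 1, so the series converges in ℤ_11 to 1/(1 − a) = 1/(1 − (-4114)) = 1/4115. Expand this rational in ℤ_11: compute digits iteratively via d_i = x_i mod 11, x_{i+1} = (x_i − d_i)/11. The first 6 digits are (1, 0, 10, 7, 0, 6).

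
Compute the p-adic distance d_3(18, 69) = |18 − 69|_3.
d_3(18, 69) = 1/3

Step 1 — x − y = 18 − 69 = -51. Step 2 — v_3(-51) = 1 (factor: -51 = −(3^1 · 17); the sign does not affect v_p). Step 3 — |x − y|_3 = 3^{-1} = 1/3.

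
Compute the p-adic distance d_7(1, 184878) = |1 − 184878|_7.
d_7(1, 184878) = 1/16807

Step 1 — x − y = 1 − 184878 = -184877. Step 2 — v_7(-184877) = 5 (factor: -184877 = −(7^5 · 11); the sign does not affect v_p). Step 3 — |x − y|_7 = 7^{-5} = 1/16807.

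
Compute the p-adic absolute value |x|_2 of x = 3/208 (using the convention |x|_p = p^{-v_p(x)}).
|3/208|_2 = 16

Step 1 — compute v_2(x) by factoring powers of 2 out of the numerator and denominator: v_2(3/208) = -4. Step 2 — apply |x|_p = p^{-v_p(x)} = 2^{4} = 16.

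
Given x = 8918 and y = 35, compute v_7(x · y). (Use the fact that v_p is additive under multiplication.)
v_7(312130) = 4

v_p(x) = 3 (factor: 8918 = 7^3 · 26); v_p(y) = 1 (factor: 35 = 7^1 · 5). Additivity: v_p(xy) = v_p(x) + v_p(y) = 3 + 1 = 4. (Direct check: xy = 312130 = 7^4 · (130).)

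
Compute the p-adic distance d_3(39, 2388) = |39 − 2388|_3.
d_3(39, 2388) = 1/81

Step 1 — x − y = 39 − 2388 = -2349. Step 2 — v_3(-2349) = 4 (factor: -2349 = −(3^4 · 29); the sign does not affect v_p). Step 3 — |x − y|_3 = 3^{-4} = 1/81.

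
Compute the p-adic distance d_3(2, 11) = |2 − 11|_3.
d_3(2, 11) = 1/9

Step 1 — x − y = 2 − 11 = -9. Step 2 — v_3(-9) = 2 (factor: -9 = −(3^2 · 1); the sign does not affect v_p). Step 3 — |x − y|_3 = 3^{-2} = 1/9.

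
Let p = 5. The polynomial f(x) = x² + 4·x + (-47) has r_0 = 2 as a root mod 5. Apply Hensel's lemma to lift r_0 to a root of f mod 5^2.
r_1 = 22 (mod 25)

Hensel: r_{i+1} = r_i − f(r_i)·(f′(r_i))^{-1} mod 5^{i+2}, f′(x) = 2x + 4. Iterate:
  r_0 = 2 (mod 5)
  r_1 = 22 (mod 25)
Final: r = 22 satisfies f(r) ≡ 0 mod 5^2.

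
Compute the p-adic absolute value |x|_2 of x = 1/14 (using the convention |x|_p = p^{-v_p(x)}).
|1/14|_2 = 2

Step 1 — compute v_2(x) by factoring powers of 2 out of the numerator and denominator: v_2(1/14) = -1. Step 2 — apply |x|_p = p^{-v_p(x)} = 2^{1} = 2.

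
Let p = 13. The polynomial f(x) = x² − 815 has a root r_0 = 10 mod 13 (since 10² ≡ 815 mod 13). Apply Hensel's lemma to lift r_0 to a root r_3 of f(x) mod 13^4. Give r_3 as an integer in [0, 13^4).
r_3 = 23579 (mod 28561)

Hensel's recurrence: r_{i+1} = r_i − f(r_i)·(f′(r_i))^{-1} mod 13^{i+2}, with f′(x) = 2x. Iterate:
  r_0 = 10 (mod 13)
  r_1 = 88 (mod 169)
  r_2 = 1609 (mod 2197)
  r_3 = 23579 (mod 28561)
Final: r_3 = 23579, and one checks f(r_3) ≡ 0 mod 13^4.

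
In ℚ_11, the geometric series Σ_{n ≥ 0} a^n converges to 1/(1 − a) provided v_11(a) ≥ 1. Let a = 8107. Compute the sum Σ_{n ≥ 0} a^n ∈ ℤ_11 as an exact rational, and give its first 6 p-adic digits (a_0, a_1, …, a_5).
Σ a^n = 1/(1 − a) = -1/8106;  first 6 digits = (1, 0, 1, 6, 1, 1)

v_11(a) = 2 ≥ 1, so the series converges in ℤ_11 to 1/(1 − a) = 1/(1 − 8107) = -1/8106. Expand this rational in ℤ_11: compute digits iteratively via d_i = x_i mod 11, x_{i+1} = (x_i − d_i)/11. The first 6 digits are (1, 0, 1, 6, 1, 1).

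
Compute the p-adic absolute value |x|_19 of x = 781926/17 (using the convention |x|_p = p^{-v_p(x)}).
|781926/17|_19 = 1/130321

Step 1 — compute v_19(x) by factoring powers of 19 out of the numerator and denominator: v_19(781926/17) = 4. Step 2 — apply |x|_p = p^{-v_p(x)} = 19^{-4} = 1/130321.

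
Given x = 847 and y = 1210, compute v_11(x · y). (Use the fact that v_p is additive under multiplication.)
v_11(1024870) = 4

v_p(x) = 2 (factor: 847 = 11^2 · 7); v_p(y) = 2 (factor: 1210 = 11^2 · 10). Additivity: v_p(xy) = v_p(x) + v_p(y) = 2 + 2 = 4. (Direct check: xy = 1024870 = 11^4 · (70).)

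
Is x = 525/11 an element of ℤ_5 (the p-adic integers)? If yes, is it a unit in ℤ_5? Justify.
x ∈ ℤ_5 but not a unit; v_5(x) = 2 > 0

ℤ_5 = {x ∈ ℚ_5 : v_5(x) ≥ 0} and ℤ_5^× = {x ∈ ℤ_5 : v_5(x) = 0}. Here v_5(525/11) = v_5(num) − v_5(den) = 2; compare against these criteria.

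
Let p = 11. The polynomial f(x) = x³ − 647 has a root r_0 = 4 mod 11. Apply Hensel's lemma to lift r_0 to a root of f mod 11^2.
r_1 = 59 (mod 121)

Hensel: r_{i+1} = r_i − f(r_i)/f′(r_i) mod 11^{i+2}, where f′(x) = 3x². Iterate:
  r_0 = 4 (mod 11)
  r_1 = 59 (mod 121)
Final: r = 59 with f(r) ≡ 0 mod 11^2.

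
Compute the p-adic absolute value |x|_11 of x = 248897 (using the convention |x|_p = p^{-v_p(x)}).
|248897|_11 = 1/14641

Step 1 — compute v_11(x) by factoring powers of 11 out of the numerator and denominator: v_11(248897) = 4. Step 2 — apply |x|_p = p^{-v_p(x)} = 11^{-4} = 1/14641.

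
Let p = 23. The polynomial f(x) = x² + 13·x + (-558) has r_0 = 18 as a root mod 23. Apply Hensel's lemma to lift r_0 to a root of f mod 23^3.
r_2 = 18 (mod 12167)

Hensel: r_{i+1} = r_i − f(r_i)·(f′(r_i))^{-1} mod 23^{i+2}, f′(x) = 2x + 13. Iterate:
  r_0 = 18 (mod 23)
  r_1 = 18 (mod 529)
  r_2 = 18 (mod 12167)
Final: r = 18 satisfies f(r) ≡ 0 mod 23^3.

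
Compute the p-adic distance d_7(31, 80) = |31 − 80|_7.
d_7(31, 80) = 1/49

Step 1 — x − y = 31 − 80 = -49. Step 2 — v_7(-49) = 2 (factor: -49 = −(7^2 · 1); the sign does not affect v_p). Step 3 — |x − y|_7 = 7^{-2} = 1/49.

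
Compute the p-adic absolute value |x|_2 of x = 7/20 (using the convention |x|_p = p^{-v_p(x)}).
|7/20|_2 = 4

Step 1 — compute v_2(x) by factoring powers of 2 out of the numerator and denominator: v_2(7/20) = -2. Step 2 — apply |x|_p = p^{-v_p(x)} = 2^{2} = 4.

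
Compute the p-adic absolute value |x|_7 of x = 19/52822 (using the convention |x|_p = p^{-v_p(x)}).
|19/52822|_7 = 2401

Step 1 — compute v_7(x) by factoring powers of 7 out of the numerator and denominator: v_7(19/52822) = -4. Step 2 — apply |x|_p = p^{-v_p(x)} = 7^{4} = 2401.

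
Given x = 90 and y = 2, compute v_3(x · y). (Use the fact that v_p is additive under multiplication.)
v_3(180) = 2

v_p(x) = 2 (factor: 90 = 3^2 · 10); v_p(y) = 0 (factor: 2 = 3^0 · 2). Additivity: v_p(xy) = v_p(x) + v_p(y) = 2 + 0 = 2. (Direct check: xy = 180 = 3^2 · (20).)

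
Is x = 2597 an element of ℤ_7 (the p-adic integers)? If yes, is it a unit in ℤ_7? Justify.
x ∈ ℤ_7 but not a unit; v_7(x) = 2 > 0

ℤ_7 = {x ∈ ℚ_7 : v_7(x) ≥ 0} and ℤ_7^× = {x ∈ ℤ_7 : v_7(x) = 0}. Here v_7(2597) = v_7(num) − v_7(den) = 2; compare against these criteria.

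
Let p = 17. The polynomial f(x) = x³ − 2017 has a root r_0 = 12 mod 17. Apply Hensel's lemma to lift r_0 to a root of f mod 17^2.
r_1 = 12 (mod 289)

Hensel: r_{i+1} = r_i − f(r_i)/f′(r_i) mod 17^{i+2}, where f′(x) = 3x². Iterate:
  r_0 = 12 (mod 17)
  r_1 = 12 (mod 289)
Final: r = 12 with f(r) ≡ 0 mod 17^2.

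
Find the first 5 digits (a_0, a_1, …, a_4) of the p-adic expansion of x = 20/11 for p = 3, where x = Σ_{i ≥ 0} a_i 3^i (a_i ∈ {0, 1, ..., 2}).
(a_0, …, a_4) = (1, 0, 2, 1, 0)

v_3(20/11) = 0 (numerator and denominator both coprime to 3), so x ∈ ℤ_3^×. Compute digits iteratively via a_i = x_i mod 3, x_{i+1} = (x_i − a_i)/3, with x_0 = x:
  x_0 = 20/11;  a_0 = 1;  x_1 = (x_0 − 1)/3 = 3/11
  x_1 = 3/11;  a_1 = 0;  x_2 = (x_1 − 0)/3 = 1/11
  x_2 = 1/11;  a_2 = 2;  x_3 = (x_2 − 2)/3 = -7/11
  x_3 = -7/11;  a_3 = 1;  x_4 = (x_3 − 1)/3 = -6/11
  x_4 = -6/11;  a_4 = 0;  x_5 = (x_4 − 0)/3 = -2/11
Digits: (1, 0, 2, 1, 0).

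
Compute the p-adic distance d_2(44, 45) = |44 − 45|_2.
d_2(44, 45) = 1

Step 1 — x − y = 44 − 45 = -1. Step 2 — v_2(-1) = 0 (factor: -1 = −(2^0 · 1); the sign does not affect v_p). Step 3 — |x − y|_2 = 2^{0} = 1.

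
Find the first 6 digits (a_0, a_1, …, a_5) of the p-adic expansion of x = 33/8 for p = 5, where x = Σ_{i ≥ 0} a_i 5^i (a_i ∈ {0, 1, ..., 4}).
(a_0, …, a_5) = (1, 0, 2, 4, 1, 4)

v_5(33/8) = 0 (numerator and denominator both coprime to 5), so x ∈ ℤ_5^×. Compute digits iteratively via a_i = x_i mod 5, x_{i+1} = (x_i − a_i)/5, with x_0 = x:
  x_0 = 33/8;  a_0 = 1;  x_1 = (x_0 − 1)/5 = 5/8
  x_1 = 5/8;  a_1 = 0;  x_2 = (x_1 − 0)/5 = 1/8
  x_2 = 1/8;  a_2 = 2;  x_3 = (x_2 − 2)/5 = -3/8
  x_3 = -3/8;  a_3 = 4;  x_4 = (x_3 − 4)/5 = -7/8
  x_4 = -7/8;  a_4 = 1;  x_5 = (x_4 − 1)/5 = -3/8
  x_5 = -3/8;  a_5 = 4;  x_6 = (x_5 − 4)/5 = -7/8
Digits: (1, 0, 2, 4, 1, 4).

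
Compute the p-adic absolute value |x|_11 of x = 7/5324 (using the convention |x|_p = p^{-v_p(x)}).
|7/5324|_11 = 1331

Step 1 — compute v_11(x) by factoring powers of 11 out of the numerator and denominator: v_11(7/5324) = -3. Step 2 — apply |x|_p = p^{-v_p(x)} = 11^{3} = 1331.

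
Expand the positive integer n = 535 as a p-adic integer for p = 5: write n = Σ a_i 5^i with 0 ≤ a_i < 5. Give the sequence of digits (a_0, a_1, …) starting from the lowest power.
(a_0, a_1, …) = (0, 2, 1, 4)

Repeated division by 5 gives the digits low-to-high: 535 = 2·5^1 + 1·5^2 + 4·5^3. Digit sequence: (0, 2, 1, 4).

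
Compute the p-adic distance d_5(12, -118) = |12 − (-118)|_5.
d_5(12, -118) = 1/5

Step 1 — x − y = 12 − (-118) = 130. Step 2 — v_5(130) = 1 (factor: 130 = (5^1 · 26); the sign does not affect v_p). Step 3 — |x − y|_5 = 5^{-1} = 1/5.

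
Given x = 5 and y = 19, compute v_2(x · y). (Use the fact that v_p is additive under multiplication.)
v_2(95) = 0

v_p(x) = 0 (factor: 5 = 2^0 · 5); v_p(y) = 0 (factor: 19 = 2^0 · 19). Additivity: v_p(xy) = v_p(x) + v_p(y) = 0 + 0 = 0. (Direct check: xy = 95 = 2^0 · (95).)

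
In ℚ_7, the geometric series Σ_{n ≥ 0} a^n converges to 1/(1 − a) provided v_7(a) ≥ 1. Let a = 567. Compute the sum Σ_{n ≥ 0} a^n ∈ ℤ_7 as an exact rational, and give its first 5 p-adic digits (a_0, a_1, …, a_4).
Σ a^n = 1/(1 − a) = -1/566;  first 5 digits = (1, 4, 6, 1, 3)

v_7(a) = 1 ≥ 1, so the series converges in ℤ_7 to 1/(1 − a) = 1/(1 − 567) = -1/566. Expand this rational in ℤ_7: compute digits iteratively via d_i = x_i mod 7, x_{i+1} = (x_i − d_i)/7. The first 5 digits are (1, 4, 6, 1, 3).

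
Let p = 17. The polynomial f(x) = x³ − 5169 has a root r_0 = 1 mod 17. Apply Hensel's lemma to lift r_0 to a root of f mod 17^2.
r_1 = 86 (mod 289)

Hensel: r_{i+1} = r_i − f(r_i)/f′(r_i) mod 17^{i+2}, where f′(x) = 3x². Iterate:
  r_0 = 1 (mod 17)
  r_1 = 86 (mod 289)
Final: r = 86 with f(r) ≡ 0 mod 17^2.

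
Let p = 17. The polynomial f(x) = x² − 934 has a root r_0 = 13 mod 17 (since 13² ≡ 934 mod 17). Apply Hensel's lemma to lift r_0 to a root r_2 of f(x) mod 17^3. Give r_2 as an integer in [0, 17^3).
r_2 = 2410 (mod 4913)

Hensel's recurrence: r_{i+1} = r_i − f(r_i)·(f′(r_i))^{-1} mod 17^{i+2}, with f′(x) = 2x. Iterate:
  r_0 = 13 (mod 17)
  r_1 = 98 (mod 289)
  r_2 = 2410 (mod 4913)
Final: r_2 = 2410, and one checks f(r_2) ≡ 0 mod 17^3.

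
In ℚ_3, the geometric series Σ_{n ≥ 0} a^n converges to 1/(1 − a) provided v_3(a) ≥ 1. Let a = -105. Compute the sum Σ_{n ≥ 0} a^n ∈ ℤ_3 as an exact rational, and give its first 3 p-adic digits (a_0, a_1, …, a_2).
Σ a^n = 1/(1 − a) = 1/106;  first 3 digits = (1, 1, 1)

v_3(a) = 1 ≥ 1, so the series converges in ℤ_3 to 1/(1 − a) = 1/(1 − (-105)) = 1/106. Expand this rational in ℤ_3: compute digits iteratively via d_i = x_i mod 3, x_{i+1} = (x_i − d_i)/3. The first 3 digits are (1, 1, 1).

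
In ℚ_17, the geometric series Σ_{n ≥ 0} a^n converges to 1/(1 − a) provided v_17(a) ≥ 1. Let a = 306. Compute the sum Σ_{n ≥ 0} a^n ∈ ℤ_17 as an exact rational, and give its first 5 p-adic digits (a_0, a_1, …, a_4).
Σ a^n = 1/(1 − a) = -1/305;  first 5 digits = (1, 1, 2, 3, 5)

v_17(a) = 1 ≥ 1, so the series converges in ℤ_17 to 1/(1 − a) = 1/(1 − 306) = -1/305. Expand this rational in ℤ_17: compute digits iteratively via d_i = x_i mod 17, x_{i+1} = (x_i − d_i)/17. The first 5 digits are (1, 1, 2, 3, 5).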